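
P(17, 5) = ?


P(17,5) = 17!/12!
= 355687428096000/479001600
= 742560

P(17,5) = 742560


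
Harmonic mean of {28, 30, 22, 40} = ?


Sum of reciprocals = 1/28 + 1/30 + 1/22 + 1/40 = 0.139502
HM = 4/0.139502 = 28.6734

HM = 28.6734


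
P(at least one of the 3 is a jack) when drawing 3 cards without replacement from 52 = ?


P(at least one) = 1 - P(none)
P(none) = (48/52) × (47/51) × (46/50) = 0.782624
P(at least one) = 1 - 0.782624 = 0.2174

P = 0.2174


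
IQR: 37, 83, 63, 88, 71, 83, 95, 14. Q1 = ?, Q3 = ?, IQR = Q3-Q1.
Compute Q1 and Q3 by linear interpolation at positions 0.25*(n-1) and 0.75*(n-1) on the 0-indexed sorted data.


Sorted: 14, 37, 63, 71, 83, 83, 88, 95
Q1 (25th %ile) = 56.5000
Q3 (75th %ile) = 84.2500
IQR = 84.2500 - 56.5000 = 27.7500

IQR = 27.7500


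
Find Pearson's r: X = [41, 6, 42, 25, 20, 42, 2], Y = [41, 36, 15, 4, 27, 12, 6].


Mean X = 25.4286, Mean Y = 20.1429
SD X = 15.801059, SD Y = 13.558641
Cov = 13.938776
r = 13.938776/(15.801059*13.558641) = 0.0651

r = 0.0651


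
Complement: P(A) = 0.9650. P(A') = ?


P(not A) = 1 - 0.9650 = 0.0350

P(not A) = 0.0350


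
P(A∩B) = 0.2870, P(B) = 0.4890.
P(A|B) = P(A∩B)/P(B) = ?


P(A|B) = 0.2870/0.4890 = 0.5869

P(A|B) = 0.5869


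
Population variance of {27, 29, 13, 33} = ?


Mean = 25.5000
Squared deviations: 2.2500, 12.2500, 156.2500, 56.2500
Sum = 227.0000
Variance = 227.0000/4 = 56.7500

Variance = 56.7500


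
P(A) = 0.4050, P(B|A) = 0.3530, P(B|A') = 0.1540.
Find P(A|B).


P(B) = P(B|A)*P(A) + P(B|A')*P(A')
= 0.3530*0.4050 + 0.1540*0.5950
= 0.142965 + 0.091630 = 0.234595
P(A|B) = 0.142965/0.234595 = 0.6094

P(A|B) = 0.6094


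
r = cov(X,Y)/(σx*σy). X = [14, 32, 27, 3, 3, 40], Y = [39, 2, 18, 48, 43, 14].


Mean X = 19.8333, Mean Y = 27.3333
SD X = 14.182344, SD Y = 16.908249
Cov = -220.611111
r = -220.611111/(14.182344*16.908249) = -0.9200

r = -0.9200


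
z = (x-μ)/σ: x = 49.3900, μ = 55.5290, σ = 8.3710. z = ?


z = (49.3900 - 55.5290)/8.3710
= -6.1390/8.3710
= -0.7334

z = -0.7334


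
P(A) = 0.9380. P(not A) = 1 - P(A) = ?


P(not A) = 1 - 0.9380 = 0.0620

P(not A) = 0.0620


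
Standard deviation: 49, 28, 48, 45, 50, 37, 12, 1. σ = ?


Mean = 33.7500
Variance = 301.9375
SD = sqrt(301.9375) = 17.3763

SD = 17.3763


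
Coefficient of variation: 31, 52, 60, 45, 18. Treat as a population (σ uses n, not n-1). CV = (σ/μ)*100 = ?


Mean = 41.2000
SD = 15.0120
CV = (15.0120/41.2000)*100 = 36.4369%

CV = 36.4369%


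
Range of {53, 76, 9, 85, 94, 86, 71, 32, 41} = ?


Max = 94, Min = 9
Range = 94 - 9 = 85

Range = 85


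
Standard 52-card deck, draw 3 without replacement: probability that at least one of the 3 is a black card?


P(at least one) = 1 - P(none)
P(none) = (26/52) × (25/51) × (24/50) = 0.117647
P(at least one) = 1 - 0.117647 = 0.8824

P = 0.8824


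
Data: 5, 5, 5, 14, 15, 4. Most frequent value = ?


Frequencies: 4:1, 5:3, 14:1, 15:1
Max frequency = 3
Mode = 5

Mode = 5


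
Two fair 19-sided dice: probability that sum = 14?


Total outcomes = 19×19 = 361
Favorable (sum = 14): 13
P = 13/361 = 0.0360

P = 0.0360


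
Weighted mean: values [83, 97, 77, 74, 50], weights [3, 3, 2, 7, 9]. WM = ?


Numerator = 83*3 + 97*3 + 77*2 + 74*7 + 50*9 = 1662
Denominator = 3 + 3 + 2 + 7 + 9 = 24
WM = 1662/24 = 69.2500

WM = 69.2500


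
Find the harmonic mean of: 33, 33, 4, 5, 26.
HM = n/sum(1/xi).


Sum of reciprocals = 1/33 + 1/33 + 1/4 + 1/5 + 1/26 = 0.549068
HM = 5/0.549068 = 9.1063

HM = 9.1063


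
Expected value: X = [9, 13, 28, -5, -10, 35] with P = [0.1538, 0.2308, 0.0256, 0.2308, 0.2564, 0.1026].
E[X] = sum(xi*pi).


E[X] = 9*0.1538 + 13*0.2308 + 28*0.0256 - 5*0.2308 - 10*0.2564 + 35*0.1026
= 1.3842 + 3.0004 + 0.7168 - 1.1540 - 2.5640 + 3.5910
= 4.9744

E[X] = 4.9744


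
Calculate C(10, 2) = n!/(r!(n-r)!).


C(10,2) = 10!/(2! × 8!)
= 3628800/(2 × 40320)
= 45

C(10,2) = 45


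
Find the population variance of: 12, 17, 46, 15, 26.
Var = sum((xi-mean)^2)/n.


Mean = 23.2000
Squared deviations: 125.4400, 38.4400, 519.8400, 67.2400, 7.8400
Sum = 758.8000
Variance = 758.8000/5 = 151.7600

Variance = 151.7600


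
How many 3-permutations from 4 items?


P(4,3) = 4!/1!
= 24/1
= 24

P(4,3) = 24


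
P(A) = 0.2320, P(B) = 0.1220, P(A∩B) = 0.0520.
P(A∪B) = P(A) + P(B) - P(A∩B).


P(A∪B) = 0.2320 + 0.1220 - 0.0520
= 0.3540 - 0.0520
= 0.3020

P(A∪B) = 0.3020


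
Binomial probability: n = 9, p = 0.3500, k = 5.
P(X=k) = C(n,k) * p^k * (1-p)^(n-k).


C(9,5) = 126
p^5 = 0.005252
(1-p)^4 = 0.178506
P = 126 * 0.005252 * 0.178506 = 0.1181

P(X=5) = 0.1181


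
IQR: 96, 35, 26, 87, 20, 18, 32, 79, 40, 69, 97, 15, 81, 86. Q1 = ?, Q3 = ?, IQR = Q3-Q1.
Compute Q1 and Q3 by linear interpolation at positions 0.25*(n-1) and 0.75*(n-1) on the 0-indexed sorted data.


Sorted: 15, 18, 20, 26, 32, 35, 40, 69, 79, 81, 86, 87, 96, 97
Q1 (25th %ile) = 27.5000
Q3 (75th %ile) = 84.7500
IQR = 84.7500 - 27.5000 = 57.2500

IQR = 57.2500


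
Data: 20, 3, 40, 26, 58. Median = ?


Sorted: 3, 20, 26, 40, 58
n = 5 (odd)
Middle value = 26

Median = 26


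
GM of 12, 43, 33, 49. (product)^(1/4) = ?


Product = 12 × 43 × 33 × 49 = 834372
GM = 834372^(1/4) = 30.2232

GM = 30.2232


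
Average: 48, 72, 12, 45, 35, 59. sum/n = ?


Sum = 48 + 72 + 12 + 45 + 35 + 59 = 271
n = 6
Mean = 271/6 = 45.1667

Mean = 45.1667


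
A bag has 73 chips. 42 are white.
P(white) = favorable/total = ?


P = 42/73 = 0.5753

P = 0.5753


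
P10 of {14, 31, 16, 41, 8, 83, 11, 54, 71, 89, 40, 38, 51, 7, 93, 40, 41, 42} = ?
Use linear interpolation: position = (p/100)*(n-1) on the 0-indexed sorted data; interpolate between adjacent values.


Sorted: 7, 8, 11, 14, 16, 31, 38, 40, 40, 41, 41, 42, 51, 54, 71, 83, 89, 93
n = 18
Index = 10/100 * 17 = 1.7000
Lower = data[1] = 8, Upper = data[2] = 11
P10 = 8 + 0.7000*(3) = 10.1000

P10 = 10.1000


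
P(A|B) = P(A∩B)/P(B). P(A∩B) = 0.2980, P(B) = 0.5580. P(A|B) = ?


P(A|B) = 0.2980/0.5580 = 0.5341

P(A|B) = 0.5341


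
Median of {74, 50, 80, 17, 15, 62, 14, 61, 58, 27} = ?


Sorted: 14, 15, 17, 27, 50, 58, 61, 62, 74, 80
n = 10 (even)
Middle values: 50 and 58
Median = (50+58)/2 = 54.0000

Median = 54.0000


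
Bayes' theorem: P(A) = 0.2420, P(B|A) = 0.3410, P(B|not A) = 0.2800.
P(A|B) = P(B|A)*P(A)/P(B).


P(B) = P(B|A)*P(A) + P(B|A')*P(A')
= 0.3410*0.2420 + 0.2800*0.7580
= 0.082522 + 0.212240 = 0.294762
P(A|B) = 0.082522/0.294762 = 0.2800

P(A|B) = 0.2800


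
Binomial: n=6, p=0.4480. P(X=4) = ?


C(6,4) = 15
p^4 = 0.040282
(1-p)^2 = 0.304704
P = 15 * 0.040282 * 0.304704 = 0.1841

P(X=4) = 0.1841


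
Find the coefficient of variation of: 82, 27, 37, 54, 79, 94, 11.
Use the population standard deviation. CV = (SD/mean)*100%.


Mean = 54.8571
SD = 28.9602
CV = (28.9602/54.8571)*100 = 52.7921%

CV = 52.7921%


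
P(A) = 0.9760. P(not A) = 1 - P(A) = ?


P(not A) = 1 - 0.9760 = 0.0240

P(not A) = 0.0240


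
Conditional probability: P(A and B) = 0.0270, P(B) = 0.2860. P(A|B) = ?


P(A|B) = 0.0270/0.2860 = 0.0944

P(A|B) = 0.0944


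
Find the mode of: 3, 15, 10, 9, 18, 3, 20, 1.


Frequencies: 1:1, 3:2, 9:1, 10:1, 15:1, 18:1, 20:1
Max frequency = 2
Mode = 3

Mode = 3


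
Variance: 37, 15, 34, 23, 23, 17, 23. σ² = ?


Mean = 24.5714
Squared deviations: 154.4694, 91.6122, 88.8980, 2.4694, 2.4694, 57.3265, 2.4694
Sum = 399.7143
Variance = 399.7143/7 = 57.1020

Variance = 57.1020


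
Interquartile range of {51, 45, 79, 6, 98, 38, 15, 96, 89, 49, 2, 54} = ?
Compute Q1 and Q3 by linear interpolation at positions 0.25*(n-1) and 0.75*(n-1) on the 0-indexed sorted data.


Sorted: 2, 6, 15, 38, 45, 49, 51, 54, 79, 89, 96, 98
Q1 (25th %ile) = 32.2500
Q3 (75th %ile) = 81.5000
IQR = 81.5000 - 32.2500 = 49.2500

IQR = 49.2500


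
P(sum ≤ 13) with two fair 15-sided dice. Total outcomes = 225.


Total outcomes = 15×15 = 225
Favorable (sum ≤ 13): 78
P = 78/225 = 0.3467

P = 0.3467


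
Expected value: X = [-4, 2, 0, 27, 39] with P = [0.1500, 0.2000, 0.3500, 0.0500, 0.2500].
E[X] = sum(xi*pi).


E[X] = -4*0.1500 + 2*0.2000 + 0*0.3500 + 27*0.0500 + 39*0.2500
= -0.6000 + 0.4000 + 0 + 1.3500 + 9.7500
= 10.9000

E[X] = 10.9000


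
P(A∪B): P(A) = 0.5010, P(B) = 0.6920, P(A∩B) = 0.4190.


P(A∪B) = 0.5010 + 0.6920 - 0.4190
= 1.1930 - 0.4190
= 0.7740

P(A∪B) = 0.7740


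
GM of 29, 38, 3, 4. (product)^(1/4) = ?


Product = 29 × 38 × 3 × 4 = 13224
GM = 13224^(1/4) = 10.7236

GM = 10.7236


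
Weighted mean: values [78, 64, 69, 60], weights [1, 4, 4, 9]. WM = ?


Numerator = 78*1 + 64*4 + 69*4 + 60*9 = 1150
Denominator = 1 + 4 + 4 + 9 = 18
WM = 1150/18 = 63.8889

WM = 63.8889


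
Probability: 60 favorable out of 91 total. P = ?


P = 60/91 = 0.6593

P = 0.6593


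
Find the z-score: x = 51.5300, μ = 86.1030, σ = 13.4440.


z = (51.5300 - 86.1030)/13.4440
= -34.5730/13.4440
= -2.5716

z = -2.5716


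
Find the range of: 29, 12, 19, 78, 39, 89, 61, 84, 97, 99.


Max = 99, Min = 12
Range = 99 - 12 = 87

Range = 87


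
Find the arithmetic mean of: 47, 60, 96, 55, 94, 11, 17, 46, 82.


Sum = 47 + 60 + 96 + 55 + 94 + 11 + 17 + 46 + 82 = 508
n = 9
Mean = 508/9 = 56.4444

Mean = 56.4444


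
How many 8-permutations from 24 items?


P(24,8) = 24!/16!
= 620448401733239439360000/20922789888000
= 29654190720

P(24,8) = 29654190720


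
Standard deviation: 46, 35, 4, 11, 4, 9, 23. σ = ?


Mean = 18.8571
Variance = 230.6939
SD = sqrt(230.6939) = 15.1886

SD = 15.1886


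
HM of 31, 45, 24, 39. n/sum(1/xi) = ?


Sum of reciprocals = 1/31 + 1/45 + 1/24 + 1/39 = 0.121788
HM = 4/0.121788 = 32.8440

HM = 32.8440


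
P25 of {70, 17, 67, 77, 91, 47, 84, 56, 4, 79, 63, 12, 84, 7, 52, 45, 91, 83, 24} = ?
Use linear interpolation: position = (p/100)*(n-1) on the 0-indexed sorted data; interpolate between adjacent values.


Sorted: 4, 7, 12, 17, 24, 45, 47, 52, 56, 63, 67, 70, 77, 79, 83, 84, 84, 91, 91
n = 19
Index = 25/100 * 18 = 4.5000
Lower = data[4] = 24, Upper = data[5] = 45
P25 = 24 + 0.5000*(21) = 34.5000

P25 = 34.5000


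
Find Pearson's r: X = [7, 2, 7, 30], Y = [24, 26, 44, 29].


Mean X = 11.5000, Mean Y = 30.7500
SD X = 10.874282, SD Y = 7.854139
Cov = -4.125000
r = -4.125000/(10.874282*7.854139) = -0.0483

r = -0.0483


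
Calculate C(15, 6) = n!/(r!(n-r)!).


C(15,6) = 15!/(6! × 9!)
= 1307674368000/(720 × 362880)
= 5005

C(15,6) = 5005


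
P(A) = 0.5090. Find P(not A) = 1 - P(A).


P(not A) = 1 - 0.5090 = 0.4910

P(not A) = 0.4910


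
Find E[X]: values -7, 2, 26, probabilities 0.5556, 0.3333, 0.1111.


E[X] = -7*0.5556 + 2*0.3333 + 26*0.1111
= -3.8892 + 0.6666 + 2.8886
= -0.3340

E[X] = -0.3340


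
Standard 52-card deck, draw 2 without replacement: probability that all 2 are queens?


P(all queens) = (4/52) × (3/51)
= 0.0045

P = 0.0045


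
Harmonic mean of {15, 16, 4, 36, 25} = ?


Sum of reciprocals = 1/15 + 1/16 + 1/4 + 1/36 + 1/25 = 0.446944
HM = 5/0.446944 = 11.1871

HM = 11.1871


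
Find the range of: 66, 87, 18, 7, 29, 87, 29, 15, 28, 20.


Max = 87, Min = 7
Range = 87 - 7 = 80

Range = 80


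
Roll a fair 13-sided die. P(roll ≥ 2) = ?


Favorable outcomes (roll ≥ 2): 12
Total outcomes = 13
P = 12/13 = 0.9231

P = 0.9231


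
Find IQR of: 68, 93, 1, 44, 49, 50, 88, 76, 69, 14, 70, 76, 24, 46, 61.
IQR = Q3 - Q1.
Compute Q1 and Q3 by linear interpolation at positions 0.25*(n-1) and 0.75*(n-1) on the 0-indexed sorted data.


Sorted: 1, 14, 24, 44, 46, 49, 50, 61, 68, 69, 70, 76, 76, 88, 93
Q1 (25th %ile) = 45.0000
Q3 (75th %ile) = 73.0000
IQR = 73.0000 - 45.0000 = 28.0000

IQR = 28.0000


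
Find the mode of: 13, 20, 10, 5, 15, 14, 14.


Frequencies: 5:1, 10:1, 13:1, 14:2, 15:1, 20:1
Max frequency = 2
Mode = 14

Mode = 14


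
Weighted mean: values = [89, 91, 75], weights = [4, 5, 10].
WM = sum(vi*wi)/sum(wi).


Numerator = 89*4 + 91*5 + 75*10 = 1561
Denominator = 4 + 5 + 10 = 19
WM = 1561/19 = 82.1579

WM = 82.1579


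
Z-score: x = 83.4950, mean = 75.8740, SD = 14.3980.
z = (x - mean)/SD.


z = (83.4950 - 75.8740)/14.3980
= 7.6210/14.3980
= 0.5293

z = 0.5293


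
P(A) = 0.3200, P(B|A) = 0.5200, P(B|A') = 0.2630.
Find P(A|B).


P(B) = P(B|A)*P(A) + P(B|A')*P(A')
= 0.5200*0.3200 + 0.2630*0.6800
= 0.166400 + 0.178840 = 0.345240
P(A|B) = 0.166400/0.345240 = 0.4820

P(A|B) = 0.4820


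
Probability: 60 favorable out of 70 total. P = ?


P = 60/70 = 0.8571

P = 0.8571


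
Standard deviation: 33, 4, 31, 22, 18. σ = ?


Mean = 21.6000
Variance = 108.2400
SD = sqrt(108.2400) = 10.4038

SD = 10.4038


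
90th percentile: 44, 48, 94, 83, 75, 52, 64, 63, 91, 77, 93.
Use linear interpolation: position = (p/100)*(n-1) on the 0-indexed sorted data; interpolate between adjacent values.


Sorted: 44, 48, 52, 63, 64, 75, 77, 83, 91, 93, 94
n = 11
Index = 90/100 * 10 = 9.0000
Lower = data[9] = 93, Upper = data[10] = 94
P90 = 93 + 0*(1) = 93.0000

P90 = 93.0000


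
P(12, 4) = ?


P(12,4) = 12!/8!
= 479001600/40320
= 11880

P(12,4) = 11880


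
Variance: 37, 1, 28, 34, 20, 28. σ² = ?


Mean = 24.6667
Squared deviations: 152.1111, 560.1111, 11.1111, 87.1111, 21.7778, 11.1111
Sum = 843.3333
Variance = 843.3333/6 = 140.5556

Variance = 140.5556


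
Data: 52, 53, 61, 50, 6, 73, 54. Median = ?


Sorted: 6, 50, 52, 53, 54, 61, 73
n = 7 (odd)
Middle value = 53

Median = 53


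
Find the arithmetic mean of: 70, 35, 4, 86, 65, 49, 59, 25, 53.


Sum = 70 + 35 + 4 + 86 + 65 + 49 + 59 + 25 + 53 = 446
n = 9
Mean = 446/9 = 49.5556

Mean = 49.5556


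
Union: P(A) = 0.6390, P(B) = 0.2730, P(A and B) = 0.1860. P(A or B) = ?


P(A∪B) = 0.6390 + 0.2730 - 0.1860
= 0.9120 - 0.1860
= 0.7260

P(A∪B) = 0.7260


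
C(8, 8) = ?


C(8,8) = 8!/(8! × 0!)
= 40320/(40320 × 1)
= 1

C(8,8) = 1


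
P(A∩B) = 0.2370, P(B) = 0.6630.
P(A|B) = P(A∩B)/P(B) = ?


P(A|B) = 0.2370/0.6630 = 0.3575

P(A|B) = 0.3575


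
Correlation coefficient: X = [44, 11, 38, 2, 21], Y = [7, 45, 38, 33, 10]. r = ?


Mean X = 23.2000, Mean Y = 26.6000
SD X = 15.841717, SD Y = 15.291828
Cov = -112.520000
r = -112.520000/(15.841717*15.291828) = -0.4645

r = -0.4645


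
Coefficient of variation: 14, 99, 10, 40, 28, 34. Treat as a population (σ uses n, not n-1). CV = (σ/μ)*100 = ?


Mean = 37.5000
SD = 29.4378
CV = (29.4378/37.5000)*100 = 78.5008%

CV = 78.5008%


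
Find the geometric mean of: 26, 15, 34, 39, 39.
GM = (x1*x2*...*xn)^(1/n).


Product = 26 × 15 × 34 × 39 × 39 = 20168460
GM = 20168460^(1/5) = 28.9024

GM = 28.9024


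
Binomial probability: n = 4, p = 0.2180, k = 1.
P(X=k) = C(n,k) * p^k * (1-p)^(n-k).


C(4,1) = 4
p^1 = 0.218000
(1-p)^3 = 0.478212
P = 4 * 0.218000 * 0.478212 = 0.4170

P(X=1) = 0.4170


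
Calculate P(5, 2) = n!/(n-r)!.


P(5,2) = 5!/3!
= 120/6
= 20

P(5,2) = 20


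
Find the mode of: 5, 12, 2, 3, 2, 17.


Frequencies: 2:2, 3:1, 5:1, 12:1, 17:1
Max frequency = 2
Mode = 2

Mode = 2


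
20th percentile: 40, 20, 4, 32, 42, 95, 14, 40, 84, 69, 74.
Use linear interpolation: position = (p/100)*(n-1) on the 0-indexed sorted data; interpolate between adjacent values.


Sorted: 4, 14, 20, 32, 40, 40, 42, 69, 74, 84, 95
n = 11
Index = 20/100 * 10 = 2.0000
Lower = data[2] = 20, Upper = data[3] = 32
P20 = 20 + 0*(12) = 20.0000

P20 = 20.0000


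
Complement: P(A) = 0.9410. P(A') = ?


P(not A) = 1 - 0.9410 = 0.0590

P(not A) = 0.0590


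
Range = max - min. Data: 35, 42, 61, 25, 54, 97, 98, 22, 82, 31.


Max = 98, Min = 22
Range = 98 - 22 = 76

Range = 76


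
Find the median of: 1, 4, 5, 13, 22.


Sorted: 1, 4, 5, 13, 22
n = 5 (odd)
Middle value = 5

Median = 5


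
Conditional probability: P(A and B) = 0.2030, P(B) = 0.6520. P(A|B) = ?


P(A|B) = 0.2030/0.6520 = 0.3113

P(A|B) = 0.3113


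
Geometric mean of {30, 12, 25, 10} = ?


Product = 30 × 12 × 25 × 10 = 90000
GM = 90000^(1/4) = 17.3205

GM = 17.3205


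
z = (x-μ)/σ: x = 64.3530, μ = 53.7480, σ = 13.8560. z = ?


z = (64.3530 - 53.7480)/13.8560
= 10.6050/13.8560
= 0.7654

z = 0.7654


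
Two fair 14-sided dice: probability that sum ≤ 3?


Total outcomes = 14×14 = 196
Favorable (sum ≤ 3): 3
P = 3/196 = 0.0153

P = 0.0153


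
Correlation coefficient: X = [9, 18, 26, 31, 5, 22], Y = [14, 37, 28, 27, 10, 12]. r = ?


Mean X = 18.5000, Mean Y = 21.3333
SD X = 9.105859, SD Y = 9.927515
Cov = 50.500000
r = 50.500000/(9.105859*9.927515) = 0.5586

r = 0.5586


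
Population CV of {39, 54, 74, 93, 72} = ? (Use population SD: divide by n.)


Mean = 66.4000
SD = 18.4456
CV = (18.4456/66.4000)*100 = 27.7795%

CV = 27.7795%


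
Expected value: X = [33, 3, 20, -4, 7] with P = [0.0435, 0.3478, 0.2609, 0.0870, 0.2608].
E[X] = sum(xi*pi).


E[X] = 33*0.0435 + 3*0.3478 + 20*0.2609 - 4*0.0870 + 7*0.2608
= 1.4355 + 1.0434 + 5.2180 - 0.3480 + 1.8256
= 9.1745

E[X] = 9.1745


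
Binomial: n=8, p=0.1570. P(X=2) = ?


C(8,2) = 28
p^2 = 0.024649
(1-p)^6 = 0.358893
P = 28 * 0.024649 * 0.358893 = 0.2477

P(X=2) = 0.2477


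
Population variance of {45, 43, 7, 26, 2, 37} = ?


Mean = 26.6667
Squared deviations: 336.1111, 266.7778, 386.7778, 0.4444, 608.4444, 106.7778
Sum = 1705.3333
Variance = 1705.3333/6 = 284.2222

Variance = 284.2222


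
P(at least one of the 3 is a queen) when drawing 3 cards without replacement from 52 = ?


P(at least one) = 1 - P(none)
P(none) = (48/52) × (47/51) × (46/50) = 0.782624
P(at least one) = 1 - 0.782624 = 0.2174

P = 0.2174


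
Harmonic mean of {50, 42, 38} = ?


Sum of reciprocals = 1/50 + 1/42 + 1/38 = 0.070125
HM = 3/0.070125 = 42.7806

HM = 42.7806


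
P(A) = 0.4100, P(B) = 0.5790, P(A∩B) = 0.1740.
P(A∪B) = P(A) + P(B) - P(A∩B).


P(A∪B) = 0.4100 + 0.5790 - 0.1740
= 0.9890 - 0.1740
= 0.8150

P(A∪B) = 0.8150


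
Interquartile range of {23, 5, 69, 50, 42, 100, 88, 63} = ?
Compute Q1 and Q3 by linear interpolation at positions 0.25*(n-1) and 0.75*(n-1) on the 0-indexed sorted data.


Sorted: 5, 23, 42, 50, 63, 69, 88, 100
Q1 (25th %ile) = 37.2500
Q3 (75th %ile) = 73.7500
IQR = 73.7500 - 37.2500 = 36.5000

IQR = 36.5000


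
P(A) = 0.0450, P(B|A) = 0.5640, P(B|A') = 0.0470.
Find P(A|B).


P(B) = P(B|A)*P(A) + P(B|A')*P(A')
= 0.5640*0.0450 + 0.0470*0.9550
= 0.025380 + 0.044885 = 0.070265
P(A|B) = 0.025380/0.070265 = 0.3612

P(A|B) = 0.3612


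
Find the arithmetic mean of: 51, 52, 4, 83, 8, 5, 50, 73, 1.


Sum = 51 + 52 + 4 + 83 + 8 + 5 + 50 + 73 + 1 = 327
n = 9
Mean = 327/9 = 36.3333

Mean = 36.3333


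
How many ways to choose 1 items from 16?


C(16,1) = 16!/(1! × 15!)
= 20922789888000/(1 × 1307674368000)
= 16

C(16,1) = 16


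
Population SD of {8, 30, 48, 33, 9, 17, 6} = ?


Mean = 21.5714
Variance = 215.1020
SD = sqrt(215.1020) = 14.6664

SD = 14.6664


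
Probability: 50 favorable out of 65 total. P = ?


P = 50/65 = 0.7692

P = 0.7692


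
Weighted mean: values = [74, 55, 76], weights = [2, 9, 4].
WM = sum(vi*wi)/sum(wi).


Numerator = 74*2 + 55*9 + 76*4 = 947
Denominator = 2 + 9 + 4 = 15
WM = 947/15 = 63.1333

WM = 63.1333


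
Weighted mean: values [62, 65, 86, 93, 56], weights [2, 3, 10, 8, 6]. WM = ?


Numerator = 62*2 + 65*3 + 86*10 + 93*8 + 56*6 = 2259
Denominator = 2 + 3 + 10 + 8 + 6 = 29
WM = 2259/29 = 77.8966

WM = 77.8966


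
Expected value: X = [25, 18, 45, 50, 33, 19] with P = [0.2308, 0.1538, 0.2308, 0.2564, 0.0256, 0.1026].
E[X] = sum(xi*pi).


E[X] = 25*0.2308 + 18*0.1538 + 45*0.2308 + 50*0.2564 + 33*0.0256 + 19*0.1026
= 5.7700 + 2.7684 + 10.3860 + 12.8200 + 0.8448 + 1.9494
= 34.5386

E[X] = 34.5386


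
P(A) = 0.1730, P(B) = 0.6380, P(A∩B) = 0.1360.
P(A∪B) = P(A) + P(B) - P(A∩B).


P(A∪B) = 0.1730 + 0.6380 - 0.1360
= 0.8110 - 0.1360
= 0.6750

P(A∪B) = 0.6750


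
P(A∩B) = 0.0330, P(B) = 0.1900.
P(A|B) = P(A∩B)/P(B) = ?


P(A|B) = 0.0330/0.1900 = 0.1737

P(A|B) = 0.1737


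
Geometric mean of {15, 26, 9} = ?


Product = 15 × 26 × 9 = 3510
GM = 3510^(1/3) = 15.1974

GM = 15.1974


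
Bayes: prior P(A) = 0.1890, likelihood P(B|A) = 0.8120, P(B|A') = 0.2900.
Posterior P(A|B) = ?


P(B) = P(B|A)*P(A) + P(B|A')*P(A')
= 0.8120*0.1890 + 0.2900*0.8110
= 0.153468 + 0.235190 = 0.388658
P(A|B) = 0.153468/0.388658 = 0.3949

P(A|B) = 0.3949


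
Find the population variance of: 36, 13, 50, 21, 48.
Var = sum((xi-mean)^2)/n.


Mean = 33.6000
Squared deviations: 5.7600, 424.3600, 268.9600, 158.7600, 207.3600
Sum = 1065.2000
Variance = 1065.2000/5 = 213.0400

Variance = 213.0400


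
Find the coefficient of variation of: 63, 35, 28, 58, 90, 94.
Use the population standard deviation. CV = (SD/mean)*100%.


Mean = 61.3333
SD = 24.8574
CV = (24.8574/61.3333)*100 = 40.5283%

CV = 40.5283%


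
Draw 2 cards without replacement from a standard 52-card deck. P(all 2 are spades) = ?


P(all spades) = (13/52) × (12/51)
= 0.0588

P = 0.0588


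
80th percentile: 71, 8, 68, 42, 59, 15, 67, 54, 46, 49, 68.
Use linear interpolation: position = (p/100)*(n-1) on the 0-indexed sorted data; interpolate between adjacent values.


Sorted: 8, 15, 42, 46, 49, 54, 59, 67, 68, 68, 71
n = 11
Index = 80/100 * 10 = 8.0000
Lower = data[8] = 68, Upper = data[9] = 68
P80 = 68 + 0*(0) = 68.0000

P80 = 68.0000


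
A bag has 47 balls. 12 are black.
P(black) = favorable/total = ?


P = 12/47 = 0.2553

P = 0.2553


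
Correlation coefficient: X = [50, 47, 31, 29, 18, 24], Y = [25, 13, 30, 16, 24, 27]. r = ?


Mean X = 33.1667, Mean Y = 22.5000
SD X = 11.624925, SD Y = 6.020797
Cov = -23.750000
r = -23.750000/(11.624925*6.020797) = -0.3393

r = -0.3393


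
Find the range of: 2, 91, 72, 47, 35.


Max = 91, Min = 2
Range = 91 - 2 = 89

Range = 89


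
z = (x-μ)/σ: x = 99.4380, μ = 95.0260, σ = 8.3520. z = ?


z = (99.4380 - 95.0260)/8.3520
= 4.4120/8.3520
= 0.5283

z = 0.5283


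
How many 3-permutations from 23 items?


P(23,3) = 23!/20!
= 25852016738884976640000/2432902008176640000
= 10626

P(23,3) = 10626


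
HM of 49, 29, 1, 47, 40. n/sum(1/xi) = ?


Sum of reciprocals = 1/49 + 1/29 + 1/1 + 1/47 + 1/40 = 1.101168
HM = 5/1.101168 = 4.5406

HM = 4.5406


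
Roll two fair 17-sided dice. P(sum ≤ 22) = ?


Total outcomes = 17×17 = 289
Favorable (sum ≤ 22): 211
P = 211/289 = 0.7301

P = 0.7301


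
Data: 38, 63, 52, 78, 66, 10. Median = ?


Sorted: 10, 38, 52, 63, 66, 78
n = 6 (even)
Middle values: 52 and 63
Median = (52+63)/2 = 57.5000

Median = 57.5000


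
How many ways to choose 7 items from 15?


C(15,7) = 15!/(7! × 8!)
= 1307674368000/(5040 × 40320)
= 6435

C(15,7) = 6435


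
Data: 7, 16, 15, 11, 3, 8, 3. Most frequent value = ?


Frequencies: 3:2, 7:1, 8:1, 11:1, 15:1, 16:1
Max frequency = 2
Mode = 3

Mode = 3


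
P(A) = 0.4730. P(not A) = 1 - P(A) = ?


P(not A) = 1 - 0.4730 = 0.5270

P(not A) = 0.5270


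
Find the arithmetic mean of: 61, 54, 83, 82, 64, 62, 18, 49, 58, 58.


Sum = 61 + 54 + 83 + 82 + 64 + 62 + 18 + 49 + 58 + 58 = 589
n = 10
Mean = 589/10 = 58.9000

Mean = 58.9000


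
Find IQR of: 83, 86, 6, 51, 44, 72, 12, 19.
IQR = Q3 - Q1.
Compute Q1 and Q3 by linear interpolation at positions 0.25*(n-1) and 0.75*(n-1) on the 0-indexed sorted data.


Sorted: 6, 12, 19, 44, 51, 72, 83, 86
Q1 (25th %ile) = 17.2500
Q3 (75th %ile) = 74.7500
IQR = 74.7500 - 17.2500 = 57.5000

IQR = 57.5000


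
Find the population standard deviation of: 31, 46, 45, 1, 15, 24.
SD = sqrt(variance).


Mean = 27.0000
Variance = 255.0000
SD = sqrt(255.0000) = 15.9687

SD = 15.9687


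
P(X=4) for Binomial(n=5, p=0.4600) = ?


C(5,4) = 5
p^4 = 0.044775
(1-p)^1 = 0.540000
P = 5 * 0.044775 * 0.540000 = 0.1209

P(X=4) = 0.1209


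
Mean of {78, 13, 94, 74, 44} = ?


Sum = 78 + 13 + 94 + 74 + 44 = 303
n = 5
Mean = 303/5 = 60.6000

Mean = 60.6000


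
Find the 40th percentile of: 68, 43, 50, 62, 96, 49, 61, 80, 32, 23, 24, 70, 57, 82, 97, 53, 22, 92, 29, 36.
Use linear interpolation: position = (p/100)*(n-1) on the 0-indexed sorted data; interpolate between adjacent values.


Sorted: 22, 23, 24, 29, 32, 36, 43, 49, 50, 53, 57, 61, 62, 68, 70, 80, 82, 92, 96, 97
n = 20
Index = 40/100 * 19 = 7.6000
Lower = data[7] = 49, Upper = data[8] = 50
P40 = 49 + 0.6000*(1) = 49.6000

P40 = 49.6000


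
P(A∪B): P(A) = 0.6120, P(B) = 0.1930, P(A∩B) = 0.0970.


P(A∪B) = 0.6120 + 0.1930 - 0.0970
= 0.8050 - 0.0970
= 0.7080

P(A∪B) = 0.7080


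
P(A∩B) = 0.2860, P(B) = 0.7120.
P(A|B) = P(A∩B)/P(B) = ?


P(A|B) = 0.2860/0.7120 = 0.4017

P(A|B) = 0.4017


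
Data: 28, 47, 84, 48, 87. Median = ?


Sorted: 28, 47, 48, 84, 87
n = 5 (odd)
Middle value = 48

Median = 48


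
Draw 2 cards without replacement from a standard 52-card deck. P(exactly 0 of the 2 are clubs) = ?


Hypergeometric: P(X=0) = C(13,0)·C(39,2) / C(52,2)
= 1 × 741 / 1326
= 741/1326 = 0.5588

P = 0.5588


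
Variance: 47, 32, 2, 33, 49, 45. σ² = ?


Mean = 34.6667
Squared deviations: 152.1111, 7.1111, 1067.1111, 2.7778, 205.4444, 106.7778
Sum = 1541.3333
Variance = 1541.3333/6 = 256.8889

Variance = 256.8889


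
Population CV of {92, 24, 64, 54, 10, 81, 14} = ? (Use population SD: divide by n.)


Mean = 48.4286
SD = 30.4530
CV = (30.4530/48.4286)*100 = 62.8824%

CV = 62.8824%


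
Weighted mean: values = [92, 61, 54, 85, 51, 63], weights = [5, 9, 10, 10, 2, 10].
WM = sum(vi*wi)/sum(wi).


Numerator = 92*5 + 61*9 + 54*10 + 85*10 + 51*2 + 63*10 = 3131
Denominator = 5 + 9 + 10 + 10 + 2 + 10 = 46
WM = 3131/46 = 68.0652

WM = 68.0652


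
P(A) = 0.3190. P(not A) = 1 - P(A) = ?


P(not A) = 1 - 0.3190 = 0.6810

P(not A) = 0.6810


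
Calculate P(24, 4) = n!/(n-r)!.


P(24,4) = 24!/20!
= 620448401733239439360000/2432902008176640000
= 255024

P(24,4) = 255024


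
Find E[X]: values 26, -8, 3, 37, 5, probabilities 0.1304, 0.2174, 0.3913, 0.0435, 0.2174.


E[X] = 26*0.1304 - 8*0.2174 + 3*0.3913 + 37*0.0435 + 5*0.2174
= 3.3904 - 1.7392 + 1.1739 + 1.6095 + 1.0870
= 5.5216

E[X] = 5.5216


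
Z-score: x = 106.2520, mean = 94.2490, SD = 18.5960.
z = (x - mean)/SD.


z = (106.2520 - 94.2490)/18.5960
= 12.0030/18.5960
= 0.6455

z = 0.6455


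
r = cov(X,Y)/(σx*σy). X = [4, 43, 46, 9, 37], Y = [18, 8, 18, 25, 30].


Mean X = 27.8000, Mean Y = 19.8000
SD X = 17.701977, SD Y = 7.440430
Cov = -34.640000
r = -34.640000/(17.701977*7.440430) = -0.2630

r = -0.2630


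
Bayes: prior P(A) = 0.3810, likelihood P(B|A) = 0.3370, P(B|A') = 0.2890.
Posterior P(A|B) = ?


P(B) = P(B|A)*P(A) + P(B|A')*P(A')
= 0.3370*0.3810 + 0.2890*0.6190
= 0.128397 + 0.178891 = 0.307288
P(A|B) = 0.128397/0.307288 = 0.4178

P(A|B) = 0.4178


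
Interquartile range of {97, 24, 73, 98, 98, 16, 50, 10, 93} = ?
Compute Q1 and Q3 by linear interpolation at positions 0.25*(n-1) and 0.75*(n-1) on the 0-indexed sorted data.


Sorted: 10, 16, 24, 50, 73, 93, 97, 98, 98
Q1 (25th %ile) = 24.0000
Q3 (75th %ile) = 97.0000
IQR = 97.0000 - 24.0000 = 73.0000

IQR = 73.0000


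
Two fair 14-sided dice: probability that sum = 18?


Total outcomes = 14×14 = 196
Favorable (sum = 18): 11
P = 11/196 = 0.0561

P = 0.0561


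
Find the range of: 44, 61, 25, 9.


Max = 61, Min = 9
Range = 61 - 9 = 52

Range = 52


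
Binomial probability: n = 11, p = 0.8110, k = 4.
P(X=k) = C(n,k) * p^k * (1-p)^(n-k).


C(11,4) = 330
p^4 = 0.432597
(1-p)^7 = 8.614551e-06
P = 330 * 0.432597 * 8.614551e-06 = 0.0012

P(X=4) = 0.0012


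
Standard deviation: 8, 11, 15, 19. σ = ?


Mean = 13.2500
Variance = 17.1875
SD = sqrt(17.1875) = 4.1458

SD = 4.1458


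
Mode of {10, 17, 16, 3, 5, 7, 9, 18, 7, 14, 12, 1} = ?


Frequencies: 1:1, 3:1, 5:1, 7:2, 9:1, 10:1, 12:1, 14:1, 16:1, 17:1, 18:1
Max frequency = 2
Mode = 7

Mode = 7


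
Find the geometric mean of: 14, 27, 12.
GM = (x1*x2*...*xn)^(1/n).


Product = 14 × 27 × 12 = 4536
GM = 4536^(1/3) = 16.5535

GM = 16.5535


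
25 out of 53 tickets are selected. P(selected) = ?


P = 25/53 = 0.4717

P = 0.4717


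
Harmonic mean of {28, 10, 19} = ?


Sum of reciprocals = 1/28 + 1/10 + 1/19 = 0.188346
HM = 3/0.188346 = 15.9281

HM = 15.9281


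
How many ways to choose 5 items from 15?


C(15,5) = 15!/(5! × 10!)
= 1307674368000/(120 × 3628800)
= 3003

C(15,5) = 3003


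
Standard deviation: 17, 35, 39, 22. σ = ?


Mean = 28.2500
Variance = 81.6875
SD = sqrt(81.6875) = 9.0381

SD = 9.0381


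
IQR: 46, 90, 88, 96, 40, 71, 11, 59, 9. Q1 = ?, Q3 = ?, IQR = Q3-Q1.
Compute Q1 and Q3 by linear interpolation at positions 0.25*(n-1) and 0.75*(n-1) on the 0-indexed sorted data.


Sorted: 9, 11, 40, 46, 59, 71, 88, 90, 96
Q1 (25th %ile) = 40.0000
Q3 (75th %ile) = 88.0000
IQR = 88.0000 - 40.0000 = 48.0000

IQR = 48.0000


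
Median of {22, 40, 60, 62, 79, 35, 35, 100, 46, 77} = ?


Sorted: 22, 35, 35, 40, 46, 60, 62, 77, 79, 100
n = 10 (even)
Middle values: 46 and 60
Median = (46+60)/2 = 53.0000

Median = 53.0000


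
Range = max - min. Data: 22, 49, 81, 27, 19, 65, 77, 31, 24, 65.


Max = 81, Min = 19
Range = 81 - 19 = 62

Range = 62


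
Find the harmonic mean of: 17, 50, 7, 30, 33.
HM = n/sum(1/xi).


Sum of reciprocals = 1/17 + 1/50 + 1/7 + 1/30 + 1/33 = 0.285317
HM = 5/0.285317 = 17.5244

HM = 17.5244


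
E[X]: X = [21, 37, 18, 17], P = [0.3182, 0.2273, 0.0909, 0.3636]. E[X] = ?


E[X] = 21*0.3182 + 37*0.2273 + 18*0.0909 + 17*0.3636
= 6.6822 + 8.4101 + 1.6362 + 6.1812
= 22.9097

E[X] = 22.9097


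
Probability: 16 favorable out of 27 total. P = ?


P = 16/27 = 0.5926

P = 0.5926


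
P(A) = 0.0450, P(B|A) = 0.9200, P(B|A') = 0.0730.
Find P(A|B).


P(B) = P(B|A)*P(A) + P(B|A')*P(A')
= 0.9200*0.0450 + 0.0730*0.9550
= 0.041400 + 0.069715 = 0.111115
P(A|B) = 0.041400/0.111115 = 0.3726

P(A|B) = 0.3726


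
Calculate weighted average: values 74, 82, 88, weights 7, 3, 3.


Numerator = 74*7 + 82*3 + 88*3 = 1028
Denominator = 7 + 3 + 3 = 13
WM = 1028/13 = 79.0769

WM = 79.0769


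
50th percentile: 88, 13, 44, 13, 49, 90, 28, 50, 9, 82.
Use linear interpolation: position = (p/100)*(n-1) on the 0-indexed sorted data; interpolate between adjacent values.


Sorted: 9, 13, 13, 28, 44, 49, 50, 82, 88, 90
n = 10
Index = 50/100 * 9 = 4.5000
Lower = data[4] = 44, Upper = data[5] = 49
P50 = 44 + 0.5000*(5) = 46.5000

P50 = 46.5000


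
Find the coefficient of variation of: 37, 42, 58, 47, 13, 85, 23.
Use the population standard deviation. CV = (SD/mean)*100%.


Mean = 43.5714
SD = 21.8427
CV = (21.8427/43.5714)*100 = 50.1307%

CV = 50.1307%


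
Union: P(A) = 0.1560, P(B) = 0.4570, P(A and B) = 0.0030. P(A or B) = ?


P(A∪B) = 0.1560 + 0.4570 - 0.0030
= 0.6130 - 0.0030
= 0.6100

P(A∪B) = 0.6100


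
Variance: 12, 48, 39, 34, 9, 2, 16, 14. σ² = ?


Mean = 21.7500
Squared deviations: 95.0625, 689.0625, 297.5625, 150.0625, 162.5625, 390.0625, 33.0625, 60.0625
Sum = 1877.5000
Variance = 1877.5000/8 = 234.6875

Variance = 234.6875


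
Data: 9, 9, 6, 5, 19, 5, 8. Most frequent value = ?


Frequencies: 5:2, 6:1, 8:1, 9:2, 19:1
Max frequency = 2
Mode = 5, 9

Mode = 5, 9


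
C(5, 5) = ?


C(5,5) = 5!/(5! × 0!)
= 120/(120 × 1)
= 1

C(5,5) = 1


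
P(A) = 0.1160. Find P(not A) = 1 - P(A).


P(not A) = 1 - 0.1160 = 0.8840

P(not A) = 0.8840


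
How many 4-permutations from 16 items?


P(16,4) = 16!/12!
= 20922789888000/479001600
= 43680

P(16,4) = 43680


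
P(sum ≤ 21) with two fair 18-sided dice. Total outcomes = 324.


Total outcomes = 18×18 = 324
Favorable (sum ≤ 21): 204
P = 204/324 = 0.6296

P = 0.6296


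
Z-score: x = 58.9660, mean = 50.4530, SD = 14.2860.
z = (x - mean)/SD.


z = (58.9660 - 50.4530)/14.2860
= 8.5130/14.2860
= 0.5959

z = 0.5959


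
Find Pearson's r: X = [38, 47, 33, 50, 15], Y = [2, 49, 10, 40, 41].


Mean X = 36.6000, Mean Y = 28.4000
SD X = 12.403225, SD Y = 18.725384
Cov = 25.360000
r = 25.360000/(12.403225*18.725384) = 0.1092

r = 0.1092


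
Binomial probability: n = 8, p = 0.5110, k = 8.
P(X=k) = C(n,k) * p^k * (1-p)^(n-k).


C(8,8) = 1
p^8 = 0.004649
(1-p)^0 = 1.000000
P = 1 * 0.004649 * 1.000000 = 0.0046

P(X=8) = 0.0046


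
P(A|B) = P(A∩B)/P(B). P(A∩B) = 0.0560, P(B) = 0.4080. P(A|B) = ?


P(A|B) = 0.0560/0.4080 = 0.1373

P(A|B) = 0.1373


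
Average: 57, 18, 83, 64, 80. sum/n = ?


Sum = 57 + 18 + 83 + 64 + 80 = 302
n = 5
Mean = 302/5 = 60.4000

Mean = 60.4000


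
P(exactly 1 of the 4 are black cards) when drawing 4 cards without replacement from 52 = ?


Hypergeometric: P(X=1) = C(26,1)·C(26,3) / C(52,4)
= 26 × 2600 / 270725
= 67600/270725 = 0.2497

P = 0.2497


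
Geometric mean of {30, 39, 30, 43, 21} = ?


Product = 30 × 39 × 30 × 43 × 21 = 31695300
GM = 31695300^(1/5) = 31.6373

GM = 31.6373


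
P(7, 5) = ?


P(7,5) = 7!/2!
= 5040/2
= 2520

P(7,5) = 2520


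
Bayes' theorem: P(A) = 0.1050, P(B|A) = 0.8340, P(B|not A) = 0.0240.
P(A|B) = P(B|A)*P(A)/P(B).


P(B) = P(B|A)*P(A) + P(B|A')*P(A')
= 0.8340*0.1050 + 0.0240*0.8950
= 0.087570 + 0.021480 = 0.109050
P(A|B) = 0.087570/0.109050 = 0.8030

P(A|B) = 0.8030


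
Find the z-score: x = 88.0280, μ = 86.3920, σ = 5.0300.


z = (88.0280 - 86.3920)/5.0300
= 1.6360/5.0300
= 0.3252

z = 0.3252


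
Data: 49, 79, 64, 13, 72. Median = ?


Sorted: 13, 49, 64, 72, 79
n = 5 (odd)
Middle value = 64

Median = 64


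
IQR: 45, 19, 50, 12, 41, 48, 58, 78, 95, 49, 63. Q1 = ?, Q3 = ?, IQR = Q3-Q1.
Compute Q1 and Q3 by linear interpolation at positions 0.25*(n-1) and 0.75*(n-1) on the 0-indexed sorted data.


Sorted: 12, 19, 41, 45, 48, 49, 50, 58, 63, 78, 95
Q1 (25th %ile) = 43.0000
Q3 (75th %ile) = 60.5000
IQR = 60.5000 - 43.0000 = 17.5000

IQR = 17.5000


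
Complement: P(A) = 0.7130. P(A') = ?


P(not A) = 1 - 0.7130 = 0.2870

P(not A) = 0.2870


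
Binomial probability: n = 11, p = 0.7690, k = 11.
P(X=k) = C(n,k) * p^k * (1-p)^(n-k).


C(11,11) = 1
p^11 = 0.055615
(1-p)^0 = 1.000000
P = 1 * 0.055615 * 1.000000 = 0.0556

P(X=11) = 0.0556


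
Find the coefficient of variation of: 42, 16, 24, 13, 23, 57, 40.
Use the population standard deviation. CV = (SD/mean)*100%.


Mean = 30.7143
SD = 14.8296
CV = (14.8296/30.7143)*100 = 48.2826%

CV = 48.2826%


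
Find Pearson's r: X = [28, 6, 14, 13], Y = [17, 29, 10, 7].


Mean X = 15.2500, Mean Y = 15.7500
SD X = 7.980445, SD Y = 8.466847
Cov = -19.937500
r = -19.937500/(7.980445*8.466847) = -0.2951

r = -0.2951


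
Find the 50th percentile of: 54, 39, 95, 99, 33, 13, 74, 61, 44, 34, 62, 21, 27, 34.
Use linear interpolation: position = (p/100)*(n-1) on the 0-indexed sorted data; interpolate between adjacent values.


Sorted: 13, 21, 27, 33, 34, 34, 39, 44, 54, 61, 62, 74, 95, 99
n = 14
Index = 50/100 * 13 = 6.5000
Lower = data[6] = 39, Upper = data[7] = 44
P50 = 39 + 0.5000*(5) = 41.5000

P50 = 41.5000


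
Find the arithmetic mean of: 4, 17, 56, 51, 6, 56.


Sum = 4 + 17 + 56 + 51 + 6 + 56 = 190
n = 6
Mean = 190/6 = 31.6667

Mean = 31.6667


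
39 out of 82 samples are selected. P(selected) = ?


P = 39/82 = 0.4756

P = 0.4756


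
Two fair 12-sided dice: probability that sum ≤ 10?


Total outcomes = 12×12 = 144
Favorable (sum ≤ 10): 45
P = 45/144 = 0.3125

P = 0.3125


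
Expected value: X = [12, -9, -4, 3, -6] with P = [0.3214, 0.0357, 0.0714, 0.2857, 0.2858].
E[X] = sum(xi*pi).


E[X] = 12*0.3214 - 9*0.0357 - 4*0.0714 + 3*0.2857 - 6*0.2858
= 3.8568 - 0.3213 - 0.2856 + 0.8571 - 1.7148
= 2.3922

E[X] = 2.3922


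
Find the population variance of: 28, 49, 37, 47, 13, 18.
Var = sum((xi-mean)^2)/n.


Mean = 32.0000
Squared deviations: 16.0000, 289.0000, 25.0000, 225.0000, 361.0000, 196.0000
Sum = 1112.0000
Variance = 1112.0000/6 = 185.3333

Variance = 185.3333


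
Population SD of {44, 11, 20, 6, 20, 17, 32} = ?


Mean = 21.4286
Variance = 141.6735
SD = sqrt(141.6735) = 11.9027

SD = 11.9027


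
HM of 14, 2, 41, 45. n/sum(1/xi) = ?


Sum of reciprocals = 1/14 + 1/2 + 1/41 + 1/45 = 0.618041
HM = 4/0.618041 = 6.4721

HM = 6.4721


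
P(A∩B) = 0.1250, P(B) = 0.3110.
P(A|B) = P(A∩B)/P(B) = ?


P(A|B) = 0.1250/0.3110 = 0.4019

P(A|B) = 0.4019


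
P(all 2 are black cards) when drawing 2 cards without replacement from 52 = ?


P(all black cards) = (26/52) × (25/51)
= 0.2451

P = 0.2451


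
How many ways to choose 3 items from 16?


C(16,3) = 16!/(3! × 13!)
= 20922789888000/(6 × 6227020800)
= 560

C(16,3) = 560


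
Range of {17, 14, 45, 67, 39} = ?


Max = 67, Min = 14
Range = 67 - 14 = 53

Range = 53


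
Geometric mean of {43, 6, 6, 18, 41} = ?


Product = 43 × 6 × 6 × 18 × 41 = 1142424
GM = 1142424^(1/5) = 16.2767

GM = 16.2767


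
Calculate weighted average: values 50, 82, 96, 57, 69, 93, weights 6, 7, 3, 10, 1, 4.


Numerator = 50*6 + 82*7 + 96*3 + 57*10 + 69*1 + 93*4 = 2173
Denominator = 6 + 7 + 3 + 10 + 1 + 4 = 31
WM = 2173/31 = 70.0968

WM = 70.0968


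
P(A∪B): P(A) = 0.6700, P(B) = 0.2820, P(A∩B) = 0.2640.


P(A∪B) = 0.6700 + 0.2820 - 0.2640
= 0.9520 - 0.2640
= 0.6880

P(A∪B) = 0.6880


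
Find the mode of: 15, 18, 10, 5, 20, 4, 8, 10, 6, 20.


Frequencies: 4:1, 5:1, 6:1, 8:1, 10:2, 15:1, 18:1, 20:2
Max frequency = 2
Mode = 10, 20

Mode = 10, 20


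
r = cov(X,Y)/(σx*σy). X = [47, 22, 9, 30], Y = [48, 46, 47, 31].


Mean X = 27.0000, Mean Y = 43.0000
SD X = 13.765900, SD Y = 6.964194
Cov = -5.750000
r = -5.750000/(13.765900*6.964194) = -0.0600

r = -0.0600


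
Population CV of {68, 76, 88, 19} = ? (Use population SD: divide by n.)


Mean = 62.7500
SD = 26.2429
CV = (26.2429/62.7500)*100 = 41.8213%

CV = 41.8213%


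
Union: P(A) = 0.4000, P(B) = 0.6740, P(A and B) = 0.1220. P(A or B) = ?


P(A∪B) = 0.4000 + 0.6740 - 0.1220
= 1.0740 - 0.1220
= 0.9520

P(A∪B) = 0.9520


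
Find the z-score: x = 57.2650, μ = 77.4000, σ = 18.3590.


z = (57.2650 - 77.4000)/18.3590
= -20.1350/18.3590
= -1.0967

z = -1.0967


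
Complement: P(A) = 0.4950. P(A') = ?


P(not A) = 1 - 0.4950 = 0.5050

P(not A) = 0.5050


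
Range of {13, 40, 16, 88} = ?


Max = 88, Min = 13
Range = 88 - 13 = 75

Range = 75


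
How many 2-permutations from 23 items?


P(23,2) = 23!/21!
= 25852016738884976640000/51090942171709440000
= 506

P(23,2) = 506


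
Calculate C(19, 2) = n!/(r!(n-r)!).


C(19,2) = 19!/(2! × 17!)
= 121645100408832000/(2 × 355687428096000)
= 171

C(19,2) = 171


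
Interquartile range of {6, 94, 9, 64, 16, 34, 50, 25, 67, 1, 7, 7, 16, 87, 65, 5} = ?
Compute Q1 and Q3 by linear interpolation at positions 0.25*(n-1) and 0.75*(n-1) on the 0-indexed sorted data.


Sorted: 1, 5, 6, 7, 7, 9, 16, 16, 25, 34, 50, 64, 65, 67, 87, 94
Q1 (25th %ile) = 7.0000
Q3 (75th %ile) = 64.2500
IQR = 64.2500 - 7.0000 = 57.2500

IQR = 57.2500


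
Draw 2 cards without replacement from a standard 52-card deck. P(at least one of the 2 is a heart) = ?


P(at least one) = 1 - P(none)
P(none) = (39/52) × (38/51) = 0.558824
P(at least one) = 1 - 0.558824 = 0.4412

P = 0.4412


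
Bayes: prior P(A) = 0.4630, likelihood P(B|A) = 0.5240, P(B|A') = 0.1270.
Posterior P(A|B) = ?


P(B) = P(B|A)*P(A) + P(B|A')*P(A')
= 0.5240*0.4630 + 0.1270*0.5370
= 0.242612 + 0.068199 = 0.310811
P(A|B) = 0.242612/0.310811 = 0.7806

P(A|B) = 0.7806
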